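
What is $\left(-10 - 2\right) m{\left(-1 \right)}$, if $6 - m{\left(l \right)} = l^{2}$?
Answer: $-60$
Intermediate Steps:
$m{\left(l \right)} = 6 - l^{2}$
$\left(-10 - 2\right) m{\left(-1 \right)} = \left(-10 - 2\right) \left(6 - \left(-1\right)^{2}\right) = - 12 \left(6 - 1\right) = \left(-12\right) 5 = -60$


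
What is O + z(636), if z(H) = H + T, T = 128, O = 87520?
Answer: 88284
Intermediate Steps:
z(H) = 128 + H (z(H) = H + 128 = 128 + H)
O + z(636) = 87520 + (128 + 636) = 87520 + 764 = 88284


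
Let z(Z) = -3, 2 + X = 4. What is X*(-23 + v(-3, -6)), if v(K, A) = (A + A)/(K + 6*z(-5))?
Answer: -314/7 ≈ -44.857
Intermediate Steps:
X = 2 (X = -2 + 4 = 2)
v(K, A) = 2*A/(-18 + K) (v(K, A) = (A + A)/(K + 6*(-3)) = (2*A)/(K - 18) = (2*A)/(-18 + K) = 2*A/(-18 + K))
X*(-23 + v(-3, -6)) = 2*(-23 + 2*(-6)/(-18 - 3)) = 2*(-23 + 2*(-6)/(-21)) = 2*(-23 + 2*(-6)*(-1/21)) = 2*(-23 + 4/7) = 2*(-157/7) = -314/7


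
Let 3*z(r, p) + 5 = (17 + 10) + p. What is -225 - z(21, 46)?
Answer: -743/3 ≈ -247.67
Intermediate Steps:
z(r, p) = 22/3 + p/3 (z(r, p) = -5/3 + ((17 + 10) + p)/3 = -5/3 + (27 + p)/3 = -5/3 + (9 + p/3) = 22/3 + p/3)
-225 - z(21, 46) = -225 - (22/3 + (⅓)*46) = -225 - (22/3 + 46/3) = -225 - 1*68/3 = -225 - 68/3 = -743/3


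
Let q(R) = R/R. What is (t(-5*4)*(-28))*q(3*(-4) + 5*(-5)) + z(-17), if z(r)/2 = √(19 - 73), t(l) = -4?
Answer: 112 + 6*I*√6 ≈ 112.0 + 14.697*I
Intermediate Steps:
z(r) = 6*I*√6 (z(r) = 2*√(19 - 73) = 2*√(-54) = 2*(3*I*√6) = 6*I*√6)
q(R) = 1
(t(-5*4)*(-28))*q(3*(-4) + 5*(-5)) + z(-17) = -4*(-28)*1 + 6*I*√6 = 112*1 + 6*I*√6 = 112 + 6*I*√6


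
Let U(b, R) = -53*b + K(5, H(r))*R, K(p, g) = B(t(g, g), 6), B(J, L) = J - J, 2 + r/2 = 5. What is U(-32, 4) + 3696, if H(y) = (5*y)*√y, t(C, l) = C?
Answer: 5392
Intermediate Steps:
r = 6 (r = -4 + 2*5 = -4 + 10 = 6)
B(J, L) = 0
H(y) = 5*y^(3/2)
K(p, g) = 0
U(b, R) = -53*b (U(b, R) = -53*b + 0*R = -53*b + 0 = -53*b)
U(-32, 4) + 3696 = -53*(-32) + 3696 = 1696 + 3696 = 5392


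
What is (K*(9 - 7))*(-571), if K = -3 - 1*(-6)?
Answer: -3426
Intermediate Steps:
K = 3 (K = -3 + 6 = 3)
(K*(9 - 7))*(-571) = (3*(9 - 7))*(-571) = (3*2)*(-571) = 6*(-571) = -3426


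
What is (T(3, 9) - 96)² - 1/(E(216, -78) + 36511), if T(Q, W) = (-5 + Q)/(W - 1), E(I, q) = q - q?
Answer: 5411842959/584176 ≈ 9264.1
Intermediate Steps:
E(I, q) = 0
T(Q, W) = (-5 + Q)/(-1 + W)
(T(3, 9) - 96)² - 1/(E(216, -78) + 36511) = ((-5 + 3)/(-1 + 9) - 96)² - 1/(0 + 36511) = (-2/8 - 96)² - 1/36511 = ((⅛)*(-2) - 96)² - 1*1/36511 = (-¼ - 96)² - 1/36511 = (-385/4)² - 1/36511 = 148225/16 - 1/36511 = 5411842959/584176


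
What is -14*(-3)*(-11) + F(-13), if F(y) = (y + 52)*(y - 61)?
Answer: -3348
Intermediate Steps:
F(y) = (-61 + y)*(52 + y) (F(y) = (52 + y)*(-61 + y) = (-61 + y)*(52 + y))
-14*(-3)*(-11) + F(-13) = -14*(-3)*(-11) + (-3172 + (-13)² - 9*(-13)) = 42*(-11) + (-3172 + 169 + 117) = -462 - 2886 = -3348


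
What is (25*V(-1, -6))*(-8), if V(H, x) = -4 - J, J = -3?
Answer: 200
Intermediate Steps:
V(H, x) = -1 (V(H, x) = -4 - 1*(-3) = -4 + 3 = -1)
(25*V(-1, -6))*(-8) = (25*(-1))*(-8) = -25*(-8) = 200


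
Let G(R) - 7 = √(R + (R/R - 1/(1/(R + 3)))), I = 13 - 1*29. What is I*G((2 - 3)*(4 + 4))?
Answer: -112 - 16*I*√2 ≈ -112.0 - 22.627*I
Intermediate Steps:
I = -16 (I = 13 - 29 = -16)
G(R) = 7 + I*√2 (G(R) = 7 + √(R + (R/R - 1/(1/(R + 3)))) = 7 + √(R + (1 - 1/(1/(3 + R)))) = 7 + √(R + (1 - (3 + R))) = 7 + √(R + (1 + (-3 - R))) = 7 + √(R + (-2 - R)) = 7 + √(-2) = 7 + I*√2)
I*G((2 - 3)*(4 + 4)) = -16*(7 + I*√2) = -112 - 16*I*√2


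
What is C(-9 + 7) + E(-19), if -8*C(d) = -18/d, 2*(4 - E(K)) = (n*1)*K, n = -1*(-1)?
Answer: 99/8 ≈ 12.375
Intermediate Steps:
n = 1
E(K) = 4 - K/2 (E(K) = 4 - 1*1*K/2 = 4 - K/2)
C(d) = 9/(4*d) (C(d) = -(-9)/(4*d) = 9/(4*d))
C(-9 + 7) + E(-19) = 9/(4*(-9 + 7)) + (4 - ½*(-19)) = (9/4)/(-2) + (4 + 19/2) = (9/4)*(-½) + 27/2 = -9/8 + 27/2 = 99/8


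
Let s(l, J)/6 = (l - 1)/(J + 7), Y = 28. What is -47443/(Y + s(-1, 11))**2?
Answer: -426987/6724 ≈ -63.502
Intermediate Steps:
s(l, J) = 6*(-1 + l)/(7 + J) (s(l, J) = 6*((l - 1)/(J + 7)) = 6*((-1 + l)/(7 + J)) = 6*(-1 + l)/(7 + J))
-47443/(Y + s(-1, 11))**2 = -47443/(28 + 6*(-1 - 1)/(7 + 11))**2 = -47443/(28 + 6*(-2)/18)**2 = -47443/(28 + 6*(1/18)*(-2))**2 = -47443/(28 - 2/3)**2 = -47443/((82/3)**2) = -47443/6724/9 = -47443*9/6724 = -426987/6724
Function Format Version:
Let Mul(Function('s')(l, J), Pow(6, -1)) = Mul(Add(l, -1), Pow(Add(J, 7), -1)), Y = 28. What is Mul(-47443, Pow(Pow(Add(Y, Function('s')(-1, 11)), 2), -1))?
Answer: Rational(-426987, 6724) ≈ -63.502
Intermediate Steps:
Function('s')(l, J) = Mul(6, Pow(Add(7, J), -1), Add(-1, l)) (Function('s')(l, J) = Mul(6, Mul(Add(l, -1), Pow(Add(J, 7), -1))) = Mul(6, Mul(Add(-1, l), Pow(Add(7, J), -1))) = Mul(6, Mul(Pow(Add(7, J), -1), Add(-1, l))) = Mul(6, Pow(Add(7, J), -1), Add(-1, l)))
Mul(-47443, Pow(Pow(Add(Y, Function('s')(-1, 11)), 2), -1)) = Mul(-47443, Pow(Pow(Add(28, Mul(6, Pow(Add(7, 11), -1), Add(-1, -1))), 2), -1)) = Mul(-47443, Pow(Pow(Add(28, Mul(6, Pow(18, -1), -2)), 2), -1)) = Mul(-47443, Pow(Pow(Add(28, Mul(6, Rational(1, 18), -2)), 2), -1)) = Mul(-47443, Pow(Pow(Add(28, Rational(-2, 3)), 2), -1)) = Mul(-47443, Pow(Pow(Rational(82, 3), 2), -1)) = Mul(-47443, Pow(Rational(6724, 9), -1)) = Mul(-47443, Rational(9, 6724)) = Rational(-426987, 6724)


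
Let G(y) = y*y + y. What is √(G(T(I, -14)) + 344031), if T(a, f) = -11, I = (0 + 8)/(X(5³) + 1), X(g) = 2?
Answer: √344141 ≈ 586.64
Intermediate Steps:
I = 8/3 (I = (0 + 8)/(2 + 1) = 8/3 ≈ 2.6667)
G(y) = y + y² (G(y) = y² + y = y + y²)
√(G(T(I, -14)) + 344031) = √(-11*(1 - 11) + 344031) = √(-11*(-10) + 344031) = √(110 + 344031) = √344141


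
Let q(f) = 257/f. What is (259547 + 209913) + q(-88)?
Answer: 41312223/88 ≈ 4.6946e+5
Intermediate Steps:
(259547 + 209913) + q(-88) = (259547 + 209913) + 257/(-88) = 469460 + 257*(-1/88) = 469460 - 257/88 = 41312223/88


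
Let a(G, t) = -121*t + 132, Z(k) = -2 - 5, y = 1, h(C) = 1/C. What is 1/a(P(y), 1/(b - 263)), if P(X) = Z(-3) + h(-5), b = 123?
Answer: 140/18601 ≈ 0.0075265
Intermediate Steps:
Z(k) = -7
P(X) = -36/5 (P(X) = -7 + 1/(-5) = -7 - ⅕ = -36/5)
a(G, t) = 132 - 121*t
1/a(P(y), 1/(b - 263)) = 1/(132 - 121/(123 - 263)) = 1/(132 - 121/(-140)) = 1/(132 - 121*(-1/140)) = 1/(132 + 121/140) = 1/(18601/140) = 140/18601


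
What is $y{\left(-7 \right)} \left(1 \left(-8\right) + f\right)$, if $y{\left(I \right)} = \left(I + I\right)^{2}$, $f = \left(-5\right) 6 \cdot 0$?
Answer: $-1568$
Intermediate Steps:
$f = 0$ ($f = \left(-30\right) 0 = 0$)
$y{\left(I \right)} = 4 I^{2}$ ($y{\left(I \right)} = \left(2 I\right)^{2} = 4 I^{2}$)
$y{\left(-7 \right)} \left(1 \left(-8\right) + f\right) = 4 \left(-7\right)^{2} \left(1 \left(-8\right) + 0\right) = 4 \cdot 49 \left(-8 + 0\right) = 196 \left(-8\right) = -1568$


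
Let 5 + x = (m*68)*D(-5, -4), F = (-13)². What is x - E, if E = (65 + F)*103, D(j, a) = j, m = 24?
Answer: -32267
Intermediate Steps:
F = 169
x = -8165 (x = -5 + (24*68)*(-5) = -5 + 1632*(-5) = -5 - 8160 = -8165)
E = 24102 (E = (65 + 169)*103 = 234*103 = 24102)
x - E = -8165 - 1*24102 = -8165 - 24102 = -32267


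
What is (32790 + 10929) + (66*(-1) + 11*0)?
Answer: 43653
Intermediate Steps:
(32790 + 10929) + (66*(-1) + 11*0) = 43719 + (-66 + 0) = 43719 - 66 = 43653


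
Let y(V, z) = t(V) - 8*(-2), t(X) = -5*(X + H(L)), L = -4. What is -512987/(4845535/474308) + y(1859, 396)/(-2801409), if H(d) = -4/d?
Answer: -681621530600589424/13574325358815 ≈ -50214.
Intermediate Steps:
t(X) = -5 - 5*X (t(X) = -5*(X - 4/(-4)) = -5*(X - 4*(-¼)) = -5*(X + 1) = -5*(1 + X) = -5 - 5*X)
y(V, z) = 11 - 5*V (y(V, z) = (-5 - 5*V) - 8*(-2) = (-5 - 5*V) + 16 = 11 - 5*V)
-512987/(4845535/474308) + y(1859, 396)/(-2801409) = -512987/(4845535/474308) + (11 - 5*1859)/(-2801409) = -512987/(4845535*(1/474308)) + (11 - 9295)*(-1/2801409) = -512987/4845535/474308 - 9284*(-1/2801409) = -512987*474308/4845535 + 9284/2801409 = -243313837996/4845535 + 9284/2801409 = -681621530600589424/13574325358815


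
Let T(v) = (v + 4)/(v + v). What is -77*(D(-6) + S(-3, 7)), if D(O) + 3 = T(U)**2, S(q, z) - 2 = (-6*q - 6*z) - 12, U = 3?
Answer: 98791/36 ≈ 2744.2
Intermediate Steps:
S(q, z) = -10 - 6*q - 6*z (S(q, z) = 2 + ((-6*q - 6*z) - 12) = 2 + (-12 - 6*q - 6*z) = -10 - 6*q - 6*z)
T(v) = (4 + v)/(2*v) (T(v) = (4 + v)/((2*v)) = (4 + v)*(1/(2*v)) = (4 + v)/(2*v))
D(O) = -59/36 (D(O) = -3 + ((1/2)*(4 + 3)/3)**2 = -3 + ((1/2)*(1/3)*7)**2 = -3 + (7/6)**2 = -3 + 49/36 = -59/36)
-77*(D(-6) + S(-3, 7)) = -77*(-59/36 + (-10 - 6*(-3) - 6*7)) = -77*(-59/36 + (-10 + 18 - 42)) = -77*(-59/36 - 34) = -77*(-1283/36) = 98791/36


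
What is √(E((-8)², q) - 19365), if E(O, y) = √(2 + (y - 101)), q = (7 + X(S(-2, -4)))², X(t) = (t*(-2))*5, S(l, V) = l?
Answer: √(-19365 + 3*√70) ≈ 139.07*I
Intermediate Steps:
X(t) = -10*t (X(t) = -2*t*5 = -10*t)
q = 729 (q = (7 - 10*(-2))² = (7 + 20)² = 27² = 729)
E(O, y) = √(-99 + y) (E(O, y) = √(2 + (-101 + y)) = √(-99 + y))
√(E((-8)², q) - 19365) = √(√(-99 + 729) - 19365) = √(√630 - 19365) = √(3*√70 - 19365) = √(-19365 + 3*√70)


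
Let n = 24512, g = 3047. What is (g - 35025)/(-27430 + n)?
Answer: 15989/1459 ≈ 10.959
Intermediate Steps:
(g - 35025)/(-27430 + n) = (3047 - 35025)/(-27430 + 24512) = -31978/(-2918) = -31978*(-1/2918) = 15989/1459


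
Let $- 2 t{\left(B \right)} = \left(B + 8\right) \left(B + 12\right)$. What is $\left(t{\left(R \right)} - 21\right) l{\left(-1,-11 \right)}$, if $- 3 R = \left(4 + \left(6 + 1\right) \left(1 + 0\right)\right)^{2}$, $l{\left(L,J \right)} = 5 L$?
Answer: $\frac{43115}{18} \approx 2395.3$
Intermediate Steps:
$R = - \frac{121}{3}$ ($R = - \frac{\left(4 + \left(6 + 1\right) \left(1 + 0\right)\right)^{2}}{3} = - \frac{\left(4 + 7 \cdot 1\right)^{2}}{3} = - \frac{\left(4 + 7\right)^{2}}{3} = - \frac{11^{2}}{3} = \left(- \frac{1}{3}\right) 121 = - \frac{121}{3} \approx -40.333$)
$t{\left(B \right)} = - \frac{\left(8 + B\right) \left(12 + B\right)}{2}$ ($t{\left(B \right)} = - \frac{\left(B + 8\right) \left(B + 12\right)}{2} = - \frac{\left(8 + B\right) \left(12 + B\right)}{2}$)
$\left(t{\left(R \right)} - 21\right) l{\left(-1,-11 \right)} = \left(\left(-48 - - \frac{1210}{3} - \frac{\left(- \frac{121}{3}\right)^{2}}{2}\right) - 21\right) 5 \left(-1\right) = \left(\left(-48 + \frac{1210}{3} - \frac{14641}{18}\right) - 21\right) \left(-5\right) = \left(- \frac{8245}{18} - 21\right) \left(-5\right) = \left(- \frac{8623}{18}\right) \left(-5\right) = \frac{43115}{18}$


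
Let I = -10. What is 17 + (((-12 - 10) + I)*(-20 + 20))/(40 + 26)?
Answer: 17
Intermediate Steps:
17 + (((-12 - 10) + I)*(-20 + 20))/(40 + 26) = 17 + (((-12 - 10) - 10)*(-20 + 20))/(40 + 26) = 17 + ((-22 - 10)*0)/66 = 17 + (-32*0)/66 = 17 + (1/66)*0 = 17 + 0 = 17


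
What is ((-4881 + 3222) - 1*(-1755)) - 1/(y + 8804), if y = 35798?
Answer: 4281791/44602 ≈ 96.000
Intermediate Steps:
((-4881 + 3222) - 1*(-1755)) - 1/(y + 8804) = ((-4881 + 3222) - 1*(-1755)) - 1/(35798 + 8804) = (-1659 + 1755) - 1/44602 = 96 - 1*1/44602 = 96 - 1/44602 = 4281791/44602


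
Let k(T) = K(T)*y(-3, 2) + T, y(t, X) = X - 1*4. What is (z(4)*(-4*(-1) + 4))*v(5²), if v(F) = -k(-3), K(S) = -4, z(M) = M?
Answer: -160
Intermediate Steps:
y(t, X) = -4 + X (y(t, X) = X - 4 = -4 + X)
k(T) = 8 + T (k(T) = -4*(-4 + 2) + T = -4*(-2) + T = 8 + T)
v(F) = -5 (v(F) = -(8 - 3) = -1*5 = -5)
(z(4)*(-4*(-1) + 4))*v(5²) = (4*(-4*(-1) + 4))*(-5) = (4*(4 + 4))*(-5) = (4*8)*(-5) = 32*(-5) = -160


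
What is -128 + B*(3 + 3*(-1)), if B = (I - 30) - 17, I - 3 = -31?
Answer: -128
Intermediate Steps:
I = -28 (I = 3 - 31 = -28)
B = -75 (B = (-28 - 30) - 17 = -58 - 17 = -75)
-128 + B*(3 + 3*(-1)) = -128 - 75*(3 + 3*(-1)) = -128 - 75*(3 - 3) = -128 - 75*0 = -128 + 0 = -128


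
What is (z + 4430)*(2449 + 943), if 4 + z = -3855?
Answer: 1936832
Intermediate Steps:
z = -3859 (z = -4 - 3855 = -3859)
(z + 4430)*(2449 + 943) = (-3859 + 4430)*(2449 + 943) = 571*3392 = 1936832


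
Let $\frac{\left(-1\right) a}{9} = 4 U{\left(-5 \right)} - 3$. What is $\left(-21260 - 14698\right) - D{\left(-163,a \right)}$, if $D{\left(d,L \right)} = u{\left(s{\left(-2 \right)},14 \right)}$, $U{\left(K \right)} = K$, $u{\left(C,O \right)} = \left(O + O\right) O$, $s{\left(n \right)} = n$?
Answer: $-36350$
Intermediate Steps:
$u{\left(C,O \right)} = 2 O^{2}$ ($u{\left(C,O \right)} = 2 O O = 2 O^{2}$)
$a = 207$ ($a = - 9 \left(4 \left(-5\right) - 3\right) = - 9 \left(-20 - 3\right) = \left(-9\right) \left(-23\right) = 207$)
$D{\left(d,L \right)} = 392$ ($D{\left(d,L \right)} = 2 \cdot 14^{2} = 2 \cdot 196 = 392$)
$\left(-21260 - 14698\right) - D{\left(-163,a \right)} = \left(-21260 - 14698\right) - 392 = -35958 - 392 = -36350$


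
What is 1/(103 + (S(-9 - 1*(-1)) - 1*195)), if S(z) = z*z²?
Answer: -1/604 ≈ -0.0016556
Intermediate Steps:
S(z) = z³
1/(103 + (S(-9 - 1*(-1)) - 1*195)) = 1/(103 + ((-9 - 1*(-1))³ - 1*195)) = 1/(103 + ((-9 + 1)³ - 195)) = 1/(103 + ((-8)³ - 195)) = 1/(103 + (-512 - 195)) = 1/(103 - 707) = 1/(-604) = -1/604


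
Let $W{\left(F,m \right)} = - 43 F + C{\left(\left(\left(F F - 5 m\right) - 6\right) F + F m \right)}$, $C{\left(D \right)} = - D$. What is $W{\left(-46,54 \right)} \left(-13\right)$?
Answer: $-1158326$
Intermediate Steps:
$W{\left(F,m \right)} = - 43 F - F m - F \left(-6 + F^{2} - 5 m\right)$ ($W{\left(F,m \right)} = - 43 F - \left(\left(\left(F F - 5 m\right) - 6\right) F + F m\right) = - 43 F - \left(\left(\left(F^{2} - 5 m\right) - 6\right) F + F m\right) = - 43 F - \left(\left(-6 + F^{2} - 5 m\right) F + F m\right) = - 43 F - \left(F \left(-6 + F^{2} - 5 m\right) + F m\right) = - 43 F - \left(F m + F \left(-6 + F^{2} - 5 m\right)\right) = - 43 F - F m - F \left(-6 + F^{2} - 5 m\right)$)
$W{\left(-46,54 \right)} \left(-13\right) = - 46 \left(-37 - \left(-46\right)^{2} + 4 \cdot 54\right) \left(-13\right) = - 46 \left(-37 - 2116 + 216\right) \left(-13\right) = \left(-46\right) \left(-1937\right) \left(-13\right) = 89102 \left(-13\right) = -1158326$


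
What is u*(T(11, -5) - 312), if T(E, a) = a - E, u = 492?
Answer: -161376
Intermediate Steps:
u*(T(11, -5) - 312) = 492*((-5 - 1*11) - 312) = 492*((-5 - 11) - 312) = 492*(-16 - 312) = 492*(-328) = -161376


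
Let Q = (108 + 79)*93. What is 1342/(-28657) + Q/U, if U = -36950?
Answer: -547960787/1058876150 ≈ -0.51749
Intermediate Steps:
Q = 17391 (Q = 187*93 = 17391)
1342/(-28657) + Q/U = 1342/(-28657) + 17391/(-36950) = 1342*(-1/28657) + 17391*(-1/36950) = -1342/28657 - 17391/36950 = -547960787/1058876150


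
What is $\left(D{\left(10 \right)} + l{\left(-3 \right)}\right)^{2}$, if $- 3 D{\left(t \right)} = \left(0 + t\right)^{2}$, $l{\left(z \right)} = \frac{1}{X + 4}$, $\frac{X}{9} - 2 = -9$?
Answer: $\frac{34845409}{31329} \approx 1112.2$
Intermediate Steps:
$X = -63$ ($X = 18 + 9 \left(-9\right) = 18 - 81 = -63$)
$l{\left(z \right)} = - \frac{1}{59}$ ($l{\left(z \right)} = \frac{1}{-63 + 4} = \frac{1}{-59} = - \frac{1}{59}$)
$D{\left(t \right)} = - \frac{t^{2}}{3}$ ($D{\left(t \right)} = - \frac{\left(0 + t\right)^{2}}{3} = - \frac{t^{2}}{3}$)
$\left(D{\left(10 \right)} + l{\left(-3 \right)}\right)^{2} = \left(- \frac{10^{2}}{3} - \frac{1}{59}\right)^{2} = \left(\left(- \frac{1}{3}\right) 100 - \frac{1}{59}\right)^{2} = \left(- \frac{100}{3} - \frac{1}{59}\right)^{2} = \left(- \frac{5903}{177}\right)^{2} = \frac{34845409}{31329}$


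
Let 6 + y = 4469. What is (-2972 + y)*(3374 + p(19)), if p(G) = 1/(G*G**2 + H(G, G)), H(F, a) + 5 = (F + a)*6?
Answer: 35626951479/7082 ≈ 5.0306e+6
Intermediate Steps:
y = 4463 (y = -6 + 4469 = 4463)
H(F, a) = -5 + 6*F + 6*a (H(F, a) = -5 + (F + a)*6 = -5 + (6*F + 6*a) = -5 + 6*F + 6*a)
p(G) = 1/(-5 + G**3 + 12*G) (p(G) = 1/(G*G**2 + (-5 + 6*G + 6*G)) = 1/(G**3 + (-5 + 12*G)) = 1/(-5 + G**3 + 12*G))
(-2972 + y)*(3374 + p(19)) = (-2972 + 4463)*(3374 + 1/(-5 + 19**3 + 12*19)) = 1491*(3374 + 1/(-5 + 6859 + 228)) = 1491*(3374 + 1/7082) = 1491*(23894669/7082) = 35626951479/7082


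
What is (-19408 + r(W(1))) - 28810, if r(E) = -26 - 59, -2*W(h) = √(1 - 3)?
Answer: -48303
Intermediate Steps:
W(h) = -I*√2/2 (W(h) = -√(1 - 3)/2 = -I*√2/2)
r(E) = -85
(-19408 + r(W(1))) - 28810 = (-19408 - 85) - 28810 = -19493 - 28810 = -48303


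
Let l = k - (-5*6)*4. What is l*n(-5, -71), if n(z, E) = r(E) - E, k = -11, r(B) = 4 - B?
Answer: 15914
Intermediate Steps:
n(z, E) = 4 - 2*E (n(z, E) = (4 - E) - E = 4 - 2*E)
l = 109 (l = -11 - (-5*6)*4 = -11 - (-30)*4 = -11 - 1*(-120) = -11 + 120 = 109)
l*n(-5, -71) = 109*(4 - 2*(-71)) = 109*(4 + 142) = 109*146 = 15914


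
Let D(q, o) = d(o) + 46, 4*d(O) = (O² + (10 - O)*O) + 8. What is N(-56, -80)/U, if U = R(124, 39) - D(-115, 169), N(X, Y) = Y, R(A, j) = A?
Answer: 160/693 ≈ 0.23088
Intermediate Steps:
d(O) = 2 + O²/4 + O*(10 - O)/4 (d(O) = ((O² + (10 - O)*O) + 8)/4 = ((O² + O*(10 - O)) + 8)/4 = (8 + O² + O*(10 - O))/4 = 2 + O²/4 + O*(10 - O)/4)
D(q, o) = 48 + 5*o/2 (D(q, o) = (2 + 5*o/2) + 46 = 48 + 5*o/2)
U = -693/2 (U = 124 - (48 + (5/2)*169) = 124 - (48 + 845/2) = 124 - 1*941/2 = 124 - 941/2 = -693/2 ≈ -346.50)
N(-56, -80)/U = -80/(-693/2) = -80*(-2/693) = 160/693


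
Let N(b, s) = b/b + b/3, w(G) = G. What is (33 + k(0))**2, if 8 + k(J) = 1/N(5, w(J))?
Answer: 41209/64 ≈ 643.89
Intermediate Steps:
N(b, s) = 1 + b/3 (N(b, s) = 1 + b*(1/3) = 1 + b/3)
k(J) = -61/8 (k(J) = -8 + 1/(1 + (1/3)*5) = -8 + 1/(1 + 5/3) = -8 + 1/(8/3) = -8 + 3/8 = -61/8)
(33 + k(0))**2 = (33 - 61/8)**2 = (203/8)**2 = 41209/64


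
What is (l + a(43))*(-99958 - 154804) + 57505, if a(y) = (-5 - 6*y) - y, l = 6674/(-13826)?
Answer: 540165602895/6913 ≈ 7.8138e+7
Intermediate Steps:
l = -3337/6913 (l = 6674*(-1/13826) = -3337/6913 ≈ -0.48271)
a(y) = -5 - 7*y
(l + a(43))*(-99958 - 154804) + 57505 = (-3337/6913 + (-5 - 7*43))*(-99958 - 154804) + 57505 = (-3337/6913 + (-5 - 301))*(-254762) + 57505 = (-3337/6913 - 306)*(-254762) + 57505 = -2118715/6913*(-254762) + 57505 = 539768070830/6913 + 57505 = 540165602895/6913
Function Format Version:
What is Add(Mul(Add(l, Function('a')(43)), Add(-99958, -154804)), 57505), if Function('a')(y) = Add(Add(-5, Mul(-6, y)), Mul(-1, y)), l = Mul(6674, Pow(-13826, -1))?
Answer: Rational(540165602895, 6913) ≈ 7.8138e+7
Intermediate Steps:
l = Rational(-3337, 6913) (l = Mul(6674, Rational(-1, 13826)) = Rational(-3337, 6913) ≈ -0.48271)
Function('a')(y) = Add(-5, Mul(-7, y))
Add(Mul(Add(l, Function('a')(43)), Add(-99958, -154804)), 57505) = Add(Mul(Add(Rational(-3337, 6913), Add(-5, Mul(-7, 43))), Add(-99958, -154804)), 57505) = Add(Mul(Add(Rational(-3337, 6913), Add(-5, -301)), -254762), 57505) = Add(Mul(Add(Rational(-3337, 6913), -306), -254762), 57505) = Add(Mul(Rational(-2118715, 6913), -254762), 57505) = Add(Rational(539768070830, 6913), 57505) = Rational(540165602895, 6913)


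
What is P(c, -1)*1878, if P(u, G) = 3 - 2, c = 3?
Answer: 1878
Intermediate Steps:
P(u, G) = 1
P(c, -1)*1878 = 1*1878 = 1878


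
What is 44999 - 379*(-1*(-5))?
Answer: 43104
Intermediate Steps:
44999 - 379*(-1*(-5)) = 44999 - 379*5 = 44999 - 1*1895 = 44999 - 1895 = 43104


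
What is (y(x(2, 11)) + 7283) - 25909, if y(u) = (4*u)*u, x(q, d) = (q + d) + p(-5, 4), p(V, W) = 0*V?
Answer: -17950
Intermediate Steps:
p(V, W) = 0
x(q, d) = d + q (x(q, d) = (q + d) + 0 = (d + q) + 0 = d + q)
y(u) = 4*u**2
(y(x(2, 11)) + 7283) - 25909 = (4*(11 + 2)**2 + 7283) - 25909 = (4*13**2 + 7283) - 25909 = (4*169 + 7283) - 25909 = (676 + 7283) - 25909 = 7959 - 25909 = -17950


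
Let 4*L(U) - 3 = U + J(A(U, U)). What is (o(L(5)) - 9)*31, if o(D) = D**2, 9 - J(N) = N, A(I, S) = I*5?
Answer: -155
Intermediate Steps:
A(I, S) = 5*I
J(N) = 9 - N
L(U) = 3 - U (L(U) = 3/4 + (U + (9 - 5*U))/4 = 3/4 + (9 - 4*U)/4 = 3/4 + (9/4 - U) = 3 - U)
(o(L(5)) - 9)*31 = ((3 - 1*5)**2 - 9)*31 = ((3 - 5)**2 - 9)*31 = ((-2)**2 - 9)*31 = (4 - 9)*31 = -5*31 = -155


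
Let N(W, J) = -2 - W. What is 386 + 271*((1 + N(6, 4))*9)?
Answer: -16687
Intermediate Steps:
386 + 271*((1 + N(6, 4))*9) = 386 + 271*((1 + (-2 - 1*6))*9) = 386 + 271*((1 + (-2 - 6))*9) = 386 + 271*((1 - 8)*9) = 386 + 271*(-7*9) = 386 + 271*(-63) = 386 - 17073 = -16687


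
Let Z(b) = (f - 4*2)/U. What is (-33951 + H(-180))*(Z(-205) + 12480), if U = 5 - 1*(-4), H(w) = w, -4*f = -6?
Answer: -2555581379/6 ≈ -4.2593e+8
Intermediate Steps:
f = 3/2 (f = -¼*(-6) = 3/2 ≈ 1.5000)
U = 9 (U = 5 + 4 = 9)
Z(b) = -13/18 (Z(b) = (3/2 - 4*2)/9 = (3/2 - 8)/9 = (⅑)*(-13/2) = -13/18)
(-33951 + H(-180))*(Z(-205) + 12480) = (-33951 - 180)*(-13/18 + 12480) = -34131*224627/18 = -2555581379/6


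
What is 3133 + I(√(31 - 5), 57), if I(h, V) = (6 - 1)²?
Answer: 3158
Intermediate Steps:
I(h, V) = 25 (I(h, V) = 5² = 25)
3133 + I(√(31 - 5), 57) = 3133 + 25 = 3158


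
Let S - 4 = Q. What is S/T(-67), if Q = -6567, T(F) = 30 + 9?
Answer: -6563/39 ≈ -168.28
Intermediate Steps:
T(F) = 39
S = -6563 (S = 4 - 6567 = -6563)
S/T(-67) = -6563/39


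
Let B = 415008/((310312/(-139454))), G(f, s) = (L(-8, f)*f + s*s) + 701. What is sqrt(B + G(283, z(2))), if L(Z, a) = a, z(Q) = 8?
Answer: I*sqrt(158960033273522)/38789 ≈ 325.04*I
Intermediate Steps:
G(f, s) = 701 + f**2 + s**2 (G(f, s) = (f*f + s*s) + 701 = (f**2 + s**2) + 701 = 701 + f**2 + s**2)
B = -7234315704/38789 (B = 415008/((310312*(-1/139454))) = 415008/(-155156/69727) = 415008*(-69727/155156) = -7234315704/38789 ≈ -1.8650e+5)
sqrt(B + G(283, z(2))) = sqrt(-7234315704/38789 + (701 + 283**2 + 8**2)) = sqrt(-7234315704/38789 + (701 + 80089 + 64)) = sqrt(-7234315704/38789 + 80854) = sqrt(-4098069898/38789) = I*sqrt(158960033273522)/38789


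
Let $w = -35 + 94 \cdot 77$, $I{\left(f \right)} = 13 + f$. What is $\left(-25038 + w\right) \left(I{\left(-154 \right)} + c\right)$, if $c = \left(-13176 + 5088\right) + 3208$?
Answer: $89549535$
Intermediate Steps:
$w = 7203$ ($w = -35 + 7238 = 7203$)
$c = -4880$ ($c = -8088 + 3208 = -4880$)
$\left(-25038 + w\right) \left(I{\left(-154 \right)} + c\right) = \left(-25038 + 7203\right) \left(\left(13 - 154\right) - 4880\right) = - 17835 \left(-141 - 4880\right) = \left(-17835\right) \left(-5021\right) = 89549535$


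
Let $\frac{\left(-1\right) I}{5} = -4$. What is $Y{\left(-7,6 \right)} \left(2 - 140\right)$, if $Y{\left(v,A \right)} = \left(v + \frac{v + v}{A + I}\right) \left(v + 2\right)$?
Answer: $- \frac{67620}{13} \approx -5201.5$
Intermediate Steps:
$I = 20$ ($I = \left(-5\right) \left(-4\right) = 20$)
$Y{\left(v,A \right)} = \left(2 + v\right) \left(v + \frac{2 v}{20 + A}\right)$ ($Y{\left(v,A \right)} = \left(v + \frac{v + v}{A + 20}\right) \left(v + 2\right) = \left(v + \frac{2 v}{20 + A}\right) \left(2 + v\right) = \left(2 + v\right) \left(v + \frac{2 v}{20 + A}\right)$)
$Y{\left(-7,6 \right)} \left(2 - 140\right) = - \frac{7 \left(44 + 2 \cdot 6 + 22 \left(-7\right) + 6 \left(-7\right)\right)}{20 + 6} \left(2 - 140\right) = - \frac{7 \left(44 + 12 - 154 - 42\right)}{26} \left(-138\right) = \left(-7\right) \frac{1}{26} \left(-140\right) \left(-138\right) = \frac{490}{13} \left(-138\right) = - \frac{67620}{13}$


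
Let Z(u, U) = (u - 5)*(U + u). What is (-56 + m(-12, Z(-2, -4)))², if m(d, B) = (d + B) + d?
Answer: 1444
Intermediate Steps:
Z(u, U) = (-5 + u)*(U + u)
m(d, B) = B + 2*d (m(d, B) = (B + d) + d = B + 2*d)
(-56 + m(-12, Z(-2, -4)))² = (-56 + (((-2)² - 5*(-4) - 5*(-2) - 4*(-2)) + 2*(-12)))² = (-56 + ((4 + 20 + 10 + 8) - 24))² = (-56 + (42 - 24))² = (-56 + 18)² = (-38)² = 1444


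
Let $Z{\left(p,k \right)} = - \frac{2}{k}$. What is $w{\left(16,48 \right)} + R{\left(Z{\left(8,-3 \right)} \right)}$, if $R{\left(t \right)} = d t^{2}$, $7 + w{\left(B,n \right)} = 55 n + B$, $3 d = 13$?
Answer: $\frac{71575}{27} \approx 2650.9$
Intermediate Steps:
$d = \frac{13}{3}$ ($d = \frac{1}{3} \cdot 13 = \frac{13}{3} \approx 4.3333$)
$w{\left(B,n \right)} = -7 + B + 55 n$ ($w{\left(B,n \right)} = -7 + \left(55 n + B\right) = -7 + \left(B + 55 n\right) = -7 + B + 55 n$)
$R{\left(t \right)} = \frac{13 t^{2}}{3}$
$w{\left(16,48 \right)} + R{\left(Z{\left(8,-3 \right)} \right)} = \left(-7 + 16 + 55 \cdot 48\right) + \frac{13 \left(- \frac{2}{-3}\right)^{2}}{3} = \left(-7 + 16 + 2640\right) + \frac{13 \left(\left(-2\right) \left(- \frac{1}{3}\right)\right)^{2}}{3} = 2649 + \frac{13 \left(\frac{2}{3}\right)^{2}}{3} = 2649 + \frac{13}{3} \cdot \frac{4}{9} = 2649 + \frac{52}{27} = \frac{71575}{27}$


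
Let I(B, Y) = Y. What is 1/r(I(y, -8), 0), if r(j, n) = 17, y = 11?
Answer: 1/17 ≈ 0.058824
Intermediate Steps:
1/r(I(y, -8), 0) = 1/17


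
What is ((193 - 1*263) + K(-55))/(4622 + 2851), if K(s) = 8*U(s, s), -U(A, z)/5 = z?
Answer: 710/2491 ≈ 0.28503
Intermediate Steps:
U(A, z) = -5*z
K(s) = -40*s (K(s) = 8*(-5*s) = -40*s)
((193 - 1*263) + K(-55))/(4622 + 2851) = ((193 - 1*263) - 40*(-55))/(4622 + 2851) = ((193 - 263) + 2200)/7473 = (-70 + 2200)*(1/7473) = 2130*(1/7473) = 710/2491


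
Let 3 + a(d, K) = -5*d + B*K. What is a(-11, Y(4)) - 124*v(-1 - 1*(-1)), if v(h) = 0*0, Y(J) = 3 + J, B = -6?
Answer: 10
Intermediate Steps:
a(d, K) = -3 - 6*K - 5*d (a(d, K) = -3 + (-5*d - 6*K) = -3 + (-6*K - 5*d) = -3 - 6*K - 5*d)
v(h) = 0
a(-11, Y(4)) - 124*v(-1 - 1*(-1)) = (-3 - 6*(3 + 4) - 5*(-11)) - 124*0 = (-3 - 6*7 + 55) + 0 = (-3 - 42 + 55) + 0 = 10 + 0 = 10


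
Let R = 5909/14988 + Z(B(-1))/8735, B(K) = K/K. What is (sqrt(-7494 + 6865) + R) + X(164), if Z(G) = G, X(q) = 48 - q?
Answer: -15135110777/130920180 + I*sqrt(629) ≈ -115.61 + 25.08*I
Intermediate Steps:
B(K) = 1
R = 51630103/130920180 (R = 5909/14988 + 1/8735 = 51630103/130920180 ≈ 0.39436)
(sqrt(-7494 + 6865) + R) + X(164) = (sqrt(-7494 + 6865) + 51630103/130920180) + (48 - 1*164) = (sqrt(-629) + 51630103/130920180) + (48 - 164) = (I*sqrt(629) + 51630103/130920180) - 116 = (51630103/130920180 + I*sqrt(629)) - 116 = -15135110777/130920180 + I*sqrt(629)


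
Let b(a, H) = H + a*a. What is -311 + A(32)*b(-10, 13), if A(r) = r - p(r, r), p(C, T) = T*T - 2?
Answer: -112181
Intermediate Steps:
p(C, T) = -2 + T² (p(C, T) = T² - 2 = -2 + T²)
A(r) = 2 + r - r² (A(r) = r - (-2 + r²) = r + (2 - r²) = 2 + r - r²)
b(a, H) = H + a²
-311 + A(32)*b(-10, 13) = -311 + (2 + 32 - 1*32²)*(13 + (-10)²) = -311 + (2 + 32 - 1*1024)*(13 + 100) = -311 + (2 + 32 - 1024)*113 = -311 - 990*113 = -311 - 111870 = -112181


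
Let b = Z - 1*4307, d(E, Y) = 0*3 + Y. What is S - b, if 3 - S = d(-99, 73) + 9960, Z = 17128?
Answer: -22851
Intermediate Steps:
d(E, Y) = Y (d(E, Y) = 0 + Y = Y)
b = 12821 (b = 17128 - 1*4307 = 17128 - 4307 = 12821)
S = -10030 (S = 3 - (73 + 9960) = 3 - 1*10033 = 3 - 10033 = -10030)
S - b = -10030 - 1*12821 = -10030 - 12821 = -22851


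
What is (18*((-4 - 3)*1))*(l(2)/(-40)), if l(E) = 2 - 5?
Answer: -189/20 ≈ -9.4500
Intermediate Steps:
l(E) = -3
(18*((-4 - 3)*1))*(l(2)/(-40)) = (18*((-4 - 3)*1))*(-3/(-40)) = (18*(-7*1))*(-3*(-1/40)) = (18*(-7))*(3/40) = -126*3/40 = -189/20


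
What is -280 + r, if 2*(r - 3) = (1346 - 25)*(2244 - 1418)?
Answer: 545296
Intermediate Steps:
r = 545576 (r = 3 + ((1346 - 25)*(2244 - 1418))/2 = 3 + (1321*826)/2 = 3 + (1/2)*1091146 = 3 + 545573 = 545576)
-280 + r = -280 + 545576 = 545296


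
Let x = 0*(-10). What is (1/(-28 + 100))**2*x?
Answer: 0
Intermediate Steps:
x = 0
(1/(-28 + 100))**2*x = (1/(-28 + 100))**2*0 = (1/72)**2*0 = (1/5184)*0 = 0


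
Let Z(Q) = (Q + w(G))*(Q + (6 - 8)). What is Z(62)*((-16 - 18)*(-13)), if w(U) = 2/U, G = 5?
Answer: 1654848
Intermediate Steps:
Z(Q) = (-2 + Q)*(⅖ + Q) (Z(Q) = (Q + 2/5)*(Q + (6 - 8)) = (Q + 2*(⅕))*(Q - 2) = (Q + ⅖)*(-2 + Q) = (⅖ + Q)*(-2 + Q) = (-2 + Q)*(⅖ + Q))
Z(62)*((-16 - 18)*(-13)) = (-⅘ + 62² - 8/5*62)*((-16 - 18)*(-13)) = (-⅘ + 3844 - 496/5)*(-34*(-13)) = 3744*442 = 1654848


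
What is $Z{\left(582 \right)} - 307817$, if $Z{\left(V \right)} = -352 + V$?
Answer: $-307587$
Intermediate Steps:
$Z{\left(582 \right)} - 307817 = \left(-352 + 582\right) - 307817 = 230 - 307817 = -307587$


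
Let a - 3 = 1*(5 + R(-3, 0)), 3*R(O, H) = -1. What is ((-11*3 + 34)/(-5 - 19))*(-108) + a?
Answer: 73/6 ≈ 12.167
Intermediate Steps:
R(O, H) = -⅓ (R(O, H) = (⅓)*(-1) = -⅓)
a = 23/3 (a = 3 + 1*(5 - ⅓) = 3 + 1*(14/3) = 3 + 14/3 = 23/3 ≈ 7.6667)
((-11*3 + 34)/(-5 - 19))*(-108) + a = ((-11*3 + 34)/(-5 - 19))*(-108) + 23/3 = ((-33 + 34)/(-24))*(-108) + 23/3 = (1*(-1/24))*(-108) + 23/3 = -1/24*(-108) + 23/3 = 9/2 + 23/3 = 73/6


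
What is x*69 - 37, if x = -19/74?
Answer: -4049/74 ≈ -54.716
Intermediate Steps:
x = -19/74 (x = -19*1/74 = -19/74 ≈ -0.25676)
x*69 - 37 = -19/74*69 - 37 = -1311/74 - 37 = -4049/74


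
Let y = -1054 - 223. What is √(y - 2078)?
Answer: I*√3355 ≈ 57.922*I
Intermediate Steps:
y = -1277
√(y - 2078) = √(-1277 - 2078) = √(-3355) = I*√3355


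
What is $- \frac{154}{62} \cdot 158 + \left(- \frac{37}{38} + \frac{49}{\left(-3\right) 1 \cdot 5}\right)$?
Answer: $- \frac{7009547}{17670} \approx -396.69$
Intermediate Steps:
$- \frac{154}{62} \cdot 158 + \left(- \frac{37}{38} + \frac{49}{\left(-3\right) 1 \cdot 5}\right) = \left(-154\right) \frac{1}{62} \cdot 158 + \left(\left(-37\right) \frac{1}{38} + \frac{49}{\left(-3\right) 5}\right) = \left(- \frac{77}{31}\right) 158 + \left(- \frac{37}{38} + \frac{49}{-15}\right) = - \frac{12166}{31} + \left(- \frac{37}{38} + 49 \left(- \frac{1}{15}\right)\right) = - \frac{12166}{31} - \frac{2417}{570} = - \frac{7009547}{17670}$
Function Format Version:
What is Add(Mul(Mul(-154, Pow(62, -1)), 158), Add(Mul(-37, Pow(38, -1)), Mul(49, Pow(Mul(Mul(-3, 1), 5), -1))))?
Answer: Rational(-7009547, 17670) ≈ -396.69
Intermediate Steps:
Add(Mul(Mul(-154, Pow(62, -1)), 158), Add(Mul(-37, Pow(38, -1)), Mul(49, Pow(Mul(Mul(-3, 1), 5), -1)))) = Add(Mul(Mul(-154, Rational(1, 62)), 158), Add(Mul(-37, Rational(1, 38)), Mul(49, Pow(Mul(-3, 5), -1)))) = Add(Mul(Rational(-77, 31), 158), Add(Rational(-37, 38), Mul(49, Pow(-15, -1)))) = Add(Rational(-12166, 31), Add(Rational(-37, 38), Mul(49, Rational(-1, 15)))) = Add(Rational(-12166, 31), Add(Rational(-37, 38), Rational(-49, 15))) = Add(Rational(-12166, 31), Rational(-2417, 570)) = Rational(-7009547, 17670)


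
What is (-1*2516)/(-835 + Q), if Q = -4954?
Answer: 2516/5789 ≈ 0.43462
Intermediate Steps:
(-1*2516)/(-835 + Q) = (-1*2516)/(-835 - 4954) = -2516/(-5789) = -2516*(-1/5789) = 2516/5789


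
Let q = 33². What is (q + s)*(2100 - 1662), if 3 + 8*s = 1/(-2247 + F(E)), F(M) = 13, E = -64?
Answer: 4260843195/8936 ≈ 4.7682e+5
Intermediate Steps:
s = -6703/17872 (s = -3/8 + 1/(8*(-2247 + 13)) = -3/8 + (⅛)/(-2234) = -3/8 + (⅛)*(-1/2234) = -3/8 - 1/17872 = -6703/17872 ≈ -0.37506)
q = 1089
(q + s)*(2100 - 1662) = (1089 - 6703/17872)*(2100 - 1662) = (19455905/17872)*438 = 4260843195/8936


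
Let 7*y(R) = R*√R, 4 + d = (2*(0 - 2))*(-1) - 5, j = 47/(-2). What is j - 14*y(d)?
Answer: -47/2 + 10*I*√5 ≈ -23.5 + 22.361*I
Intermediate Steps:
j = -47/2 (j = 47*(-½) = -47/2 ≈ -23.500)
d = -5 (d = -4 + ((2*(0 - 2))*(-1) - 5) = -4 + ((2*(-2))*(-1) - 5) = -4 + (-4*(-1) - 5) = -4 + (4 - 5) = -4 - 1 = -5)
y(R) = R^(3/2)/7 (y(R) = (R*√R)/7 = R^(3/2)/7)
j - 14*y(d) = -47/2 - 2*(-5)^(3/2) = -47/2 - 2*(-5*I*√5) = -47/2 - (-10)*I*√5 = -47/2 + 10*I*√5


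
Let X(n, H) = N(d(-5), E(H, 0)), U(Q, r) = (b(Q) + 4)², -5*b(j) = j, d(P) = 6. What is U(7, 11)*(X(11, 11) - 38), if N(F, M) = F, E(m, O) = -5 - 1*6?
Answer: -5408/25 ≈ -216.32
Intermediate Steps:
b(j) = -j/5
E(m, O) = -11 (E(m, O) = -5 - 6 = -11)
U(Q, r) = (4 - Q/5)² (U(Q, r) = (-Q/5 + 4)² = (4 - Q/5)²)
X(n, H) = 6
U(7, 11)*(X(11, 11) - 38) = ((-20 + 7)²/25)*(6 - 38) = ((1/25)*(-13)²)*(-32) = ((1/25)*169)*(-32) = (169/25)*(-32) = -5408/25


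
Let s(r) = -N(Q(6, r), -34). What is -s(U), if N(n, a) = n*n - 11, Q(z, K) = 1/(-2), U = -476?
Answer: -43/4 ≈ -10.750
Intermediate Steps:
Q(z, K) = -1/2
N(n, a) = -11 + n**2 (N(n, a) = n**2 - 11 = -11 + n**2)
s(r) = 43/4 (s(r) = -(-11 + (-1/2)**2) = -(-11 + 1/4) = -1*(-43/4) = 43/4)
-s(U) = -1*43/4 = -43/4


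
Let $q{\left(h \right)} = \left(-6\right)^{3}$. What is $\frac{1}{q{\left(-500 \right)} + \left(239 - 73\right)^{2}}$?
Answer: $\frac{1}{27340} \approx 3.6576 \cdot 10^{-5}$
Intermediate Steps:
$q{\left(h \right)} = -216$
$\frac{1}{q{\left(-500 \right)} + \left(239 - 73\right)^{2}} = \frac{1}{-216 + \left(239 - 73\right)^{2}} = \frac{1}{-216 + 166^{2}} = \frac{1}{-216 + 27556} = \frac{1}{27340}$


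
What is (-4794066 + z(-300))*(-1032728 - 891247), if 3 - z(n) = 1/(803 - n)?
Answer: 10173694070472750/1103 ≈ 9.2237e+12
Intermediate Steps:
z(n) = 3 - 1/(803 - n)
(-4794066 + z(-300))*(-1032728 - 891247) = (-4794066 + (-2408 + 3*(-300))/(-803 - 300))*(-1032728 - 891247) = (-4794066 + (-2408 - 900)/(-1103))*(-1923975) = (-4794066 - 1/1103*(-3308))*(-1923975) = (-4794066 + 3308/1103)*(-1923975) = -5287851490/1103*(-1923975) = 10173694070472750/1103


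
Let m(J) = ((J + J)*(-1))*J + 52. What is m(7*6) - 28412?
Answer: -31888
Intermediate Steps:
m(J) = 52 - 2*J² (m(J) = ((2*J)*(-1))*J + 52 = (-2*J)*J + 52 = -2*J² + 52 = 52 - 2*J²)
m(7*6) - 28412 = (52 - 2*(7*6)²) - 28412 = (52 - 2*42²) - 28412 = (52 - 2*1764) - 28412 = (52 - 3528) - 28412 = -3476 - 28412 = -31888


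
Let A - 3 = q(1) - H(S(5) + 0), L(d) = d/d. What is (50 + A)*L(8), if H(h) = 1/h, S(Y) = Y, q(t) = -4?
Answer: 244/5 ≈ 48.800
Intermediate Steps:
L(d) = 1
A = -6/5 (A = 3 + (-4 - 1/(5 + 0)) = 3 + (-4 - 1/5) = 3 - 21/5 = -6/5 ≈ -1.2000)
(50 + A)*L(8) = (50 - 6/5)*1 = (244/5)*1 = 244/5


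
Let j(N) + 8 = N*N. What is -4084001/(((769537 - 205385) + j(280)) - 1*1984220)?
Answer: 4084001/1341676 ≈ 3.0440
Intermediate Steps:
j(N) = -8 + N² (j(N) = -8 + N*N = -8 + N²)
-4084001/(((769537 - 205385) + j(280)) - 1*1984220) = -4084001/(((769537 - 205385) + (-8 + 280²)) - 1*1984220) = -4084001/((564152 + (-8 + 78400)) - 1984220) = -4084001/((564152 + 78392) - 1984220) = -4084001/(642544 - 1984220) = -4084001/(-1341676) = -4084001*(-1/1341676) = 4084001/1341676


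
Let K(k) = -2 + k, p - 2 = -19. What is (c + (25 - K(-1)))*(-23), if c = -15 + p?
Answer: 92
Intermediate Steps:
p = -17 (p = 2 - 19 = -17)
c = -32 (c = -15 - 17 = -32)
(c + (25 - K(-1)))*(-23) = (-32 + (25 - (-2 - 1)))*(-23) = (-32 + (25 - 1*(-3)))*(-23) = (-32 + (25 + 3))*(-23) = (-32 + 28)*(-23) = -4*(-23) = 92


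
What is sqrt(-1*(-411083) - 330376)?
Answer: 11*sqrt(667) ≈ 284.09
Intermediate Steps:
sqrt(-1*(-411083) - 330376) = sqrt(411083 - 330376) = sqrt(80707) = 11*sqrt(667)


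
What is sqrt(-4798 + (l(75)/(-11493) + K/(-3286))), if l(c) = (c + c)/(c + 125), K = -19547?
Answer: I*sqrt(759418020607507845)/12588666 ≈ 69.225*I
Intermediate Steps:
l(c) = 2*c/(125 + c) (l(c) = (2*c)/(125 + c) = 2*c/(125 + c))
sqrt(-4798 + (l(75)/(-11493) + K/(-3286))) = sqrt(-4798 + ((2*75/(125 + 75))/(-11493) - 19547/(-3286))) = sqrt(-4798 + ((2*75/200)*(-1/11493) - 19547*(-1/3286))) = sqrt(-4798 + ((2*75*(1/200))*(-1/11493) + 19547/3286)) = sqrt(-4798 + ((3/4)*(-1/11493) + 19547/3286)) = sqrt(-4798 + (-1/15324 + 19547/3286)) = sqrt(-4798 + 149767471/25177332) = sqrt(-120651071465/25177332) = I*sqrt(759418020607507845)/12588666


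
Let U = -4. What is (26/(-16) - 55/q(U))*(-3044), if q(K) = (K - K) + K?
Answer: -73817/2 ≈ -36909.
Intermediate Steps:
q(K) = K (q(K) = 0 + K = K)
(26/(-16) - 55/q(U))*(-3044) = (26/(-16) - 55/(-4))*(-3044) = (26*(-1/16) - 55*(-¼))*(-3044) = (-13/8 + 55/4)*(-3044) = (97/8)*(-3044) = -73817/2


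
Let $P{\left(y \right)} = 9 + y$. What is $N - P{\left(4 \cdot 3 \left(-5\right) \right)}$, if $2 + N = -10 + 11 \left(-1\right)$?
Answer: $28$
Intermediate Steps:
$N = -23$ ($N = -2 + \left(-10 + 11 \left(-1\right)\right) = -2 - 21 = -23$)
$N - P{\left(4 \cdot 3 \left(-5\right) \right)} = -23 - \left(9 + 4 \cdot 3 \left(-5\right)\right) = -23 - \left(9 + 12 \left(-5\right)\right) = -23 - \left(9 - 60\right) = -23 - -51 = -23 + 51 = 28$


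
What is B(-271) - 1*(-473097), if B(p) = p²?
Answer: 546538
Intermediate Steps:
B(-271) - 1*(-473097) = (-271)² - 1*(-473097) = 73441 + 473097 = 546538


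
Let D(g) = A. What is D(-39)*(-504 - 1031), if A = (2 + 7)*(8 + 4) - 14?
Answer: -144290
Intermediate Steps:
A = 94 (A = 9*12 - 14 = 108 - 14 = 94)
D(g) = 94
D(-39)*(-504 - 1031) = 94*(-504 - 1031) = 94*(-1535) = -144290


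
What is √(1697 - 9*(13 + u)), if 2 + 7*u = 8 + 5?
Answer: √76727/7 ≈ 39.571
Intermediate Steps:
u = 11/7 (u = -2/7 + (8 + 5)/7 = -2/7 + (⅐)*13 = -2/7 + 13/7 = 11/7 ≈ 1.5714)
√(1697 - 9*(13 + u)) = √(1697 - 9*(13 + 11/7)) = √(1697 - 9*102/7) = √(1697 - 918/7) = √(10961/7) = √76727/7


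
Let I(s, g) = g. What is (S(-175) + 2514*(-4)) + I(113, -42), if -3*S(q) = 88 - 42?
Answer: -30340/3 ≈ -10113.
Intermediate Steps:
S(q) = -46/3 (S(q) = -(88 - 42)/3 = -⅓*46 = -46/3)
(S(-175) + 2514*(-4)) + I(113, -42) = (-46/3 + 2514*(-4)) - 42 = (-46/3 - 10056) - 42 = -30214/3 - 42 = -30340/3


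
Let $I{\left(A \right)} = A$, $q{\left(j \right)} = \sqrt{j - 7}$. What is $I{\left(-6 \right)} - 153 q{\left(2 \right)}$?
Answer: $-6 - 153 i \sqrt{5} \approx -6.0 - 342.12 i$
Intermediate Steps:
$q{\left(j \right)} = \sqrt{-7 + j}$
$I{\left(-6 \right)} - 153 q{\left(2 \right)} = -6 - 153 \sqrt{-7 + 2} = -6 - 153 \sqrt{-5} = -6 - 153 i \sqrt{5}$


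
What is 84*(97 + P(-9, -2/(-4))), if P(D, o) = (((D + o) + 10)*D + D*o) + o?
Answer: 6678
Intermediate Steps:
P(D, o) = o + D*o + D*(10 + D + o) (P(D, o) = ((10 + D + o)*D + D*o) + o = (D*(10 + D + o) + D*o) + o = (D*o + D*(10 + D + o)) + o = o + D*o + D*(10 + D + o))
84*(97 + P(-9, -2/(-4))) = 84*(97 + (-2/(-4) + (-9)**2 + 10*(-9) + 2*(-9)*(-2/(-4)))) = 84*(97 + (-2*(-1/4) + 81 - 90 + 2*(-9)*(-2*(-1/4)))) = 84*(97 + (1/2 + 81 - 90 + 2*(-9)*(1/2))) = 84*(97 + (1/2 + 81 - 90 - 9)) = 84*(97 - 35/2) = 84*(159/2) = 6678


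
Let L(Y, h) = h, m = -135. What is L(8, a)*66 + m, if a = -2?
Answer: -267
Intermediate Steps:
L(8, a)*66 + m = -2*66 - 135 = -132 - 135 = -267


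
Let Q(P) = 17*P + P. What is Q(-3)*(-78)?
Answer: 4212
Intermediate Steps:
Q(P) = 18*P
Q(-3)*(-78) = (18*(-3))*(-78) = -54*(-78) = 4212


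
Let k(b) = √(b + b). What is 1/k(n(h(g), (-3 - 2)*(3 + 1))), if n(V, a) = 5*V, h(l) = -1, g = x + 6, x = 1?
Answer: -I*√10/10 ≈ -0.31623*I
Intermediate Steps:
g = 7 (g = 1 + 6 = 7)
k(b) = √2*√b (k(b) = √(2*b) = √2*√b)
1/k(n(h(g), (-3 - 2)*(3 + 1))) = 1/(√2*√(5*(-1))) = 1/(√2*√(-5)) = 1/(√2*(I*√5)) = 1/(I*√10) = -I*√10/10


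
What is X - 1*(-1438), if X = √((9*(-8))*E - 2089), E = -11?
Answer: 1438 + I*√1297 ≈ 1438.0 + 36.014*I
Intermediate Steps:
X = I*√1297 (X = √((9*(-8))*(-11) - 2089) = √(-72*(-11) - 2089) = √(792 - 2089) = √(-1297) = I*√1297 ≈ 36.014*I)
X - 1*(-1438) = I*√1297 - 1*(-1438) = I*√1297 + 1438 = 1438 + I*√1297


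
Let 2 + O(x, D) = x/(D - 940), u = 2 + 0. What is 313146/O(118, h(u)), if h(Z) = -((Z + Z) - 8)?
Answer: -146552328/995 ≈ -1.4729e+5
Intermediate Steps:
u = 2
h(Z) = 8 - 2*Z (h(Z) = -(2*Z - 8) = -(-8 + 2*Z) = 8 - 2*Z)
O(x, D) = -2 + x/(-940 + D) (O(x, D) = -2 + x/(D - 940) = -2 + x/(-940 + D))
313146/O(118, h(u)) = 313146/(((1880 + 118 - 2*(8 - 2*2))/(-940 + (8 - 2*2)))) = 313146/(((1880 + 118 - 2*(8 - 4))/(-940 + (8 - 4)))) = 313146/(((1880 + 118 - 2*4)/(-940 + 4))) = 313146/(((1880 + 118 - 8)/(-936))) = 313146/((-1/936*1990)) = 313146/(-995/468) = 313146*(-468/995) = -146552328/995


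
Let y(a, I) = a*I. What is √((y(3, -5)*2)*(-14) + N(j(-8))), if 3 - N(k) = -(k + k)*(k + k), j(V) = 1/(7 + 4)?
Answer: √51187/11 ≈ 20.568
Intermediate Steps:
y(a, I) = I*a
j(V) = 1/11
N(k) = 3 + 4*k² (N(k) = 3 - (-1)*(k + k)*(k + k) = 3 - (-1)*(2*k)*(2*k) = 3 - (-1)*4*k² = 3 - (-4)*k² = 3 + 4*k²)
√((y(3, -5)*2)*(-14) + N(j(-8))) = √((-5*3*2)*(-14) + (3 + 4*(1/11)²)) = √(-15*2*(-14) + (3 + 4*(1/121))) = √(-30*(-14) + (3 + 4/121)) = √(420 + 367/121) = √(51187/121) = √51187/11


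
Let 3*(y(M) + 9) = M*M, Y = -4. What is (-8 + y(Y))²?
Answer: 1225/9 ≈ 136.11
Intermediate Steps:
y(M) = -9 + M²/3 (y(M) = -9 + (M*M)/3 = -9 + M²/3)
(-8 + y(Y))² = (-8 + (-9 + (⅓)*(-4)²))² = (-8 + (-9 + (⅓)*16))² = (-8 + (-9 + 16/3))² = (-8 - 11/3)² = (-35/3)² = 1225/9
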